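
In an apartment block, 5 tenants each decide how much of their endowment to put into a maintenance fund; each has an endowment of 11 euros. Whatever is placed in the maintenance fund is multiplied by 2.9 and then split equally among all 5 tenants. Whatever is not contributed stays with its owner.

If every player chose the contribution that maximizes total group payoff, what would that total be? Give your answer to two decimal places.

Each contributed unit returns 2.900 to the group as a whole (0.5800 to each of 5 players), which exceeds 1, so the social optimum is full contribution: group total = 2.900 × 55 = 159.50.

159.50 euros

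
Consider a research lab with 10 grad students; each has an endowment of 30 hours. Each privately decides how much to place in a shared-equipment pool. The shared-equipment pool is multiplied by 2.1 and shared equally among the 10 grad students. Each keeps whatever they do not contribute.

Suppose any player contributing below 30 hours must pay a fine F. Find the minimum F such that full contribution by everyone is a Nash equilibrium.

23.70 hours

Given the others contribute fully, the best deviation is to contribute 0 (any partial contribution still incurs the fine and gives up units whose private return 0.2100 is below 1).
Deviating from 30 to 0 saves 30 hours but forfeits the deviator's share of the drop in the shared-equipment pool: 2.1/10 × 30 = 6.30.
So the deviation gain is 30 − 6.30 = 23.70, and the fine must be at least 23.70 hours to wipe it out.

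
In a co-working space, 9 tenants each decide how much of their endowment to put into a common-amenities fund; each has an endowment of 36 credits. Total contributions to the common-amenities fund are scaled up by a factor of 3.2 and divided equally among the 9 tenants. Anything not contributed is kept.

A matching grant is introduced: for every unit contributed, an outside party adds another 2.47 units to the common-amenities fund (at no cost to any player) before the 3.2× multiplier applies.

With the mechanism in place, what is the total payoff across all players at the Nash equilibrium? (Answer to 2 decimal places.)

3597.70 credits

Under the mechanism each unit contributed yields 3.2 × 3.47 / 9 = 1.2338 back to its contributor per unit of net cost, which exceeds 1, making full contribution the dominant choice for everyone.
So the Nash equilibrium is full contribution by all 9; the group earns 3.2 × 3.47 × 324 = 3597.70.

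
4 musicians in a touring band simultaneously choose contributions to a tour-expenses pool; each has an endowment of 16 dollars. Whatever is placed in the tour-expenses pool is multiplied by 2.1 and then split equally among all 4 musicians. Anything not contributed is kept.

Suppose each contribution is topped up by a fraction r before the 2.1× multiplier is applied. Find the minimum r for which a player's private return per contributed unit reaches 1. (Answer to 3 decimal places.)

With matching at rate r, one contributed unit becomes (1 + r) in the tour-expenses pool and returns 2.1 × (1 + r) / 4 to the contributor.
Setting this equal to 1: 1 + r = 4/2.1 = 1.9048.
So the minimum matching rate is r = 1.9048 − 1 = 0.905.

0.905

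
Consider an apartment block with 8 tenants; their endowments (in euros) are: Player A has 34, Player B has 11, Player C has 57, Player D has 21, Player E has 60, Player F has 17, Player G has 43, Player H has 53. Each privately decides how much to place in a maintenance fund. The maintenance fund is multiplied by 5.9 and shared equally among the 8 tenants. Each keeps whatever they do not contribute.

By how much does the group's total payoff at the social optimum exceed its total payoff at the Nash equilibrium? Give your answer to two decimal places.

1450.40 euros

The private return per contributed unit is 5.9/8 = 0.7375 < 1 for every player regardless of endowment, so the Nash equilibrium is zero contribution and the group total is Σ E_j = 34 + 11 + 57 + 21 + 60 + 17 + 43 + 53 = 296.
Each contributed unit returns 5.900 to the group, so the social optimum is full contribution by everyone: group total = 5.900 × 296 = 1746.40.
Efficiency loss = (5.900 − 1) × 296 = 1450.40.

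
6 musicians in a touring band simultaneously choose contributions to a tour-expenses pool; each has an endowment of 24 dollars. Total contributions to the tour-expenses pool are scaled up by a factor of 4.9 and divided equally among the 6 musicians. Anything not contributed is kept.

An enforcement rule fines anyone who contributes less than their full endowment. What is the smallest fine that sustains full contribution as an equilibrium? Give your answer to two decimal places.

Given the others contribute fully, the best deviation is to contribute 0 (any partial contribution still incurs the fine and gives up units whose private return 0.8167 is below 1).
Deviating from 24 to 0 saves 24 dollars but forfeits the deviator's share of the drop in the tour-expenses pool: 4.9/6 × 24 = 19.60.
So the deviation gain is 24 − 19.60 = 4.40, and the fine must be at least 4.40 dollars to wipe it out.

4.40 dollars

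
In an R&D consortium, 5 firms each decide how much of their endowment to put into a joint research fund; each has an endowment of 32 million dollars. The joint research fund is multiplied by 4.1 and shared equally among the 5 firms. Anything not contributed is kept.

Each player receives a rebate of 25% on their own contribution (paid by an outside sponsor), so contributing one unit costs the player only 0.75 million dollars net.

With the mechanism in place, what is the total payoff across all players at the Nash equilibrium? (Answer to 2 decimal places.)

696.00 million dollars

With the mechanism, a contributed unit returns (4.1/5) / 0.75 = 1.0933 per unit of net cost to the contributor — now above 1 — so contributing fully is weakly dominant for every player.
So the Nash equilibrium is full contribution by all 5; the group earns 5 × (32 × 0.25 + 4.1 × 32) = 696.00.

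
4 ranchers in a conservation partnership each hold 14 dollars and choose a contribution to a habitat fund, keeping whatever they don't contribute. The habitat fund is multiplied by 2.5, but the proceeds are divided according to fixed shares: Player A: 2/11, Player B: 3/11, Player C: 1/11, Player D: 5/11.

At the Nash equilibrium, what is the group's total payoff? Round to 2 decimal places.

Each unit j contributes comes back to j as 2.5 × (j's share), so j prefers to contribute only if that share exceeds 1/2.5 = 0.4000; otherwise keeping the unit dominates.
The only share above 0.4000 is Player D's 5/11, contributing 14; the remaining 3 contribute 0. Total contributed: 14.
The habitat fund pays out 2.5 × 14 = 35.00 in total (split across the unequal shares, but the aggregate is all that matters for the group sum).
The 3 free-riders keep 14 each, adding 42. Group total = 42 + 35.00 = 77.00.

77.00 dollars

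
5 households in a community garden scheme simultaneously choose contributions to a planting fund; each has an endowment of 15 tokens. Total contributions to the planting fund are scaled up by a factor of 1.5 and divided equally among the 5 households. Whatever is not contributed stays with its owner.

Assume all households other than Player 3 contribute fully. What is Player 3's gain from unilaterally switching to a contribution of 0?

10.50 tokens

Switching from a contribution of 15 to 0 lets Player 3 keep an extra 15 tokens, but lowers the planting fund by 15, which costs Player 3 their own share of that drop: 1.5/5 × 15 = 4.50.
Net gain = 15 − 4.50 = 10.50. The private return per contributed unit (0.3000) is below 1, so free-riding is indeed the best response regardless of what the others do.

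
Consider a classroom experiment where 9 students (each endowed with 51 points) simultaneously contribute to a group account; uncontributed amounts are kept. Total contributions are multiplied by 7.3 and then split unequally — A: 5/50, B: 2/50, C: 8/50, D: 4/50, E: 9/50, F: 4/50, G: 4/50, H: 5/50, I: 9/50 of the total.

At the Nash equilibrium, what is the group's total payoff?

1422.90 points

A player with share s gets back 7.3·s per unit contributed, so full contribution is dominant for anyone with s > 1/7.3 = 0.1370 and zero contribution is dominant for anyone below.
C, E and I clear that bar, contributing 51 each; the remaining 6 contribute 0. Total contributed: 153.
The group account pays out 7.3 × 153 = 1116.90 in total (split across the unequal shares, but the aggregate is all that matters for the group sum).
The 6 free-riders keep 51 each, adding 306. Group total = 306 + 1116.90 = 1422.90.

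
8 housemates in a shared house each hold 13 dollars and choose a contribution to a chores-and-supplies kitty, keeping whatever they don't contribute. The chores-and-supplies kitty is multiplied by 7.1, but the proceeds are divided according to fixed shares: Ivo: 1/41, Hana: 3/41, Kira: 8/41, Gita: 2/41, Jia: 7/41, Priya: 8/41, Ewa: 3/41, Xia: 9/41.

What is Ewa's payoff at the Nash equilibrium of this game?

40.01 dollars

Player j's private return per contributed unit is 7.1 × (j's share). Contributing is weakly dominant for j when that share is at least 1/7.1 = 0.1408, and contributing 0 is dominant otherwise.
The shares above 0.1408 belong to Kira, Jia, Priya and Xia, contributing 13 each; the remaining 4 contribute 0. Total contributed: 52.
Ewa keeps 13 and receives 7.1 × 52 × 3/41 = 27.01 from the chores-and-supplies kitty, for a payoff of 40.01.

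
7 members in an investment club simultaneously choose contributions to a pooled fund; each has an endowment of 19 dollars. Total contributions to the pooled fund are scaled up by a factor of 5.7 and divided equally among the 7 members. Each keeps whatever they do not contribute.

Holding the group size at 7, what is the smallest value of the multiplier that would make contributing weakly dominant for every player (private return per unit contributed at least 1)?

7

A contributed unit returns (multiplier)/7 to its contributor.
This reaches 1 exactly when the multiplier is 7.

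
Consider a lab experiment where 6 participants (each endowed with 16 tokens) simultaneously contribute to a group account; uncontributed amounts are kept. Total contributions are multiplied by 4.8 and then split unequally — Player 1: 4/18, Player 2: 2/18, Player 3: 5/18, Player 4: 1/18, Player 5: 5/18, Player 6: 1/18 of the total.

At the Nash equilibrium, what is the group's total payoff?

278.40 tokens

For player j, contributing a unit is worthwhile iff 4.8 × (j's share) ≥ 1, i.e. iff j's share is at least 0.2083.
The shares above 0.2083 belong to Player 1, Player 3 and Player 5, contributing 16 each; the remaining 3 contribute 0. Total contributed: 48.
The group account pays out 4.8 × 48 = 230.40 in total (split across the unequal shares, but the aggregate is all that matters for the group sum).
The 3 free-riders keep 16 each, adding 48. Group total = 48 + 230.40 = 278.40.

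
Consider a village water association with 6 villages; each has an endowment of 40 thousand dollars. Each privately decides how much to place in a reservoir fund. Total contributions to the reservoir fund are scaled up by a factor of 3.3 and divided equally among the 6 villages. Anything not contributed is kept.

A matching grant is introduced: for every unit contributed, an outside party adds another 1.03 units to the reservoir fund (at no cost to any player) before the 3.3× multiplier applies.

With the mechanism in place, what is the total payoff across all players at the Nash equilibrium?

Under the mechanism each unit contributed yields 3.3 × 2.03 / 6 = 1.1165 back to its contributor per unit of net cost, which exceeds 1, making full contribution the dominant choice for everyone.
At the Nash equilibrium everyone contributes 40. Group total payoff = 3.3 × 2.03 × 240 = 1607.76.

1607.76 thousand dollars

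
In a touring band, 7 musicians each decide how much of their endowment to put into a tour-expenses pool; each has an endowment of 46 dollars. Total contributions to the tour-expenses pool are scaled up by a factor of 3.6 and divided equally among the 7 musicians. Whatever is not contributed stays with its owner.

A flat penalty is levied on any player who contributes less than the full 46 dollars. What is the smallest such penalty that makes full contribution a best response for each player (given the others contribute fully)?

22.34 dollars

Given the others contribute fully, the best deviation is to contribute 0 (any partial contribution still incurs the fine and gives up units whose private return 0.5143 is below 1).
Deviating from 46 to 0 saves 46 dollars but forfeits the deviator's share of the drop in the tour-expenses pool: 3.6/7 × 46 = 23.66.
So the deviation gain is 46 − 23.66 = 22.34, and the fine must be at least 22.34 dollars to wipe it out.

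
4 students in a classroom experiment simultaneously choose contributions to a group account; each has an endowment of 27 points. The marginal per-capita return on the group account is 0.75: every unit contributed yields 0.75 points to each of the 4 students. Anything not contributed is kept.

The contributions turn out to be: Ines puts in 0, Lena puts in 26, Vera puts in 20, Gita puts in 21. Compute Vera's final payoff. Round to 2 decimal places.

57.25 points

Total contributed: 0 + 26 + 20 + 21 = 67.
Each receives 0.75 × 67 = 50.25 from the group account.
Vera keeps 27 − 20 = 7, so Vera's payoff is 7 + 50.25 = 57.25.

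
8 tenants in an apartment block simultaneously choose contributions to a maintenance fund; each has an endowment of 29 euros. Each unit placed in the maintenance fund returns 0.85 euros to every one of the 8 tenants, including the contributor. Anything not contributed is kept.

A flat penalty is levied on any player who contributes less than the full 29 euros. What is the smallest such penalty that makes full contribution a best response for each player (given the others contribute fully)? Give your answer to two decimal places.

Given the others contribute fully, the best deviation is to contribute 0 (any partial contribution still incurs the fine and gives up units whose private return 0.85 is below 1).
Deviating from 29 to 0 saves 29 euros but forfeits the deviator's share of the drop in the maintenance fund: 0.85 × 29 = 24.65.
So the deviation gain is 29 − 24.65 = 4.35, and the fine must be at least 4.35 euros to wipe it out.

4.35 euros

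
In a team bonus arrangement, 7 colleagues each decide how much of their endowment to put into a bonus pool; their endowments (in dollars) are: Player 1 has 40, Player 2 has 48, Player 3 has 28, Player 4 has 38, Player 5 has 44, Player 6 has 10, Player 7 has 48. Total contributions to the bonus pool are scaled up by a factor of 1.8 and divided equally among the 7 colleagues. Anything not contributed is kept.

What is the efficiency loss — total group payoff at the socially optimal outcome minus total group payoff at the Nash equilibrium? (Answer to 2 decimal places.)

204.80 dollars

The private return per contributed unit is 1.8/7 = 0.2571 < 1 for every player regardless of endowment, so the Nash equilibrium is zero contribution and the group total is Σ E_j = 40 + 48 + 28 + 38 + 44 + 10 + 48 = 256.
Each contributed unit returns 1.800 to the group, so the social optimum is full contribution by everyone: group total = 1.800 × 256 = 460.80.
Efficiency loss = (1.800 − 1) × 256 = 204.80.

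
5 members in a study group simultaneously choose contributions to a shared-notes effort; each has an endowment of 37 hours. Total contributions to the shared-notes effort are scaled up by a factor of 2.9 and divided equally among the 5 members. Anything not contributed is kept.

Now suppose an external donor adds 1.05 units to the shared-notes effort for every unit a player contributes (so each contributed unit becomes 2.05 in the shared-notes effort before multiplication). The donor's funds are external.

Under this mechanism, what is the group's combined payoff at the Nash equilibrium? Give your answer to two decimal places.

1099.83 hours

Under the mechanism each unit contributed yields 2.9 × 2.05 / 5 = 1.1890 back to its contributor per unit of net cost, which exceeds 1, making full contribution the dominant choice for everyone.
So the Nash equilibrium is full contribution by all 5; the group earns 2.9 × 2.05 × 185 = 1099.83.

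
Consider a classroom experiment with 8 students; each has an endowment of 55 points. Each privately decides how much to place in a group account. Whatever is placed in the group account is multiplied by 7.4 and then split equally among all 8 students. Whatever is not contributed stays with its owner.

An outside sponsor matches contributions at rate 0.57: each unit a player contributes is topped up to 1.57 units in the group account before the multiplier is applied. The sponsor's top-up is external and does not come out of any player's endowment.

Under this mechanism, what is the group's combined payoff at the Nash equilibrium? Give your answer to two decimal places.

5111.92 points

The effective private return per unit is now 7.4 × 1.57 / 8 = 1.4523 > 1, so every player's dominant strategy flips to full contribution.
So the Nash equilibrium is full contribution by all 8; the group earns 7.4 × 1.57 × 440 = 5111.92.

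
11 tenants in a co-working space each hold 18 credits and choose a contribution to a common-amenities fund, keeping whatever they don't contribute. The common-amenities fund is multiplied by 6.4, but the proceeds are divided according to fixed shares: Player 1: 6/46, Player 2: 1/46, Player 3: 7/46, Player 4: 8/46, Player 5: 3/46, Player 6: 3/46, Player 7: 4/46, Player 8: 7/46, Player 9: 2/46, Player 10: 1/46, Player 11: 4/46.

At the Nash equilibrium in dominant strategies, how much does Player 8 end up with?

For player j, contributing a unit is worthwhile iff 6.4 × (j's share) ≥ 1, i.e. iff j's share is at least 0.1563.
Player 4 alone (share 8/46) is above the threshold, contributing 18; the remaining 10 contribute 0. Total contributed: 18.
Player 8 keeps 18 and receives 6.4 × 18 × 7/46 = 17.53 from the common-amenities fund, for a payoff of 35.53.

35.53 credits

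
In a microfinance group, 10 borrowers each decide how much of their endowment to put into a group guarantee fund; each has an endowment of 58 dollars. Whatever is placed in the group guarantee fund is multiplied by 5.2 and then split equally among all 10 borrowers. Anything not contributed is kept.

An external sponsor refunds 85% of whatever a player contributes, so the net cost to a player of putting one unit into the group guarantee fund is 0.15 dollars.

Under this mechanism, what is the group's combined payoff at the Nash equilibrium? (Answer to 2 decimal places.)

With the mechanism, a contributed unit returns (5.2/10) / 0.15 = 3.4667 per unit of net cost to the contributor — now above 1 — so contributing fully is weakly dominant for every player.
So the Nash equilibrium is full contribution by all 10; the group earns 10 × (58 × 0.85 + 5.2 × 58) = 3509.00.

3509.00 dollars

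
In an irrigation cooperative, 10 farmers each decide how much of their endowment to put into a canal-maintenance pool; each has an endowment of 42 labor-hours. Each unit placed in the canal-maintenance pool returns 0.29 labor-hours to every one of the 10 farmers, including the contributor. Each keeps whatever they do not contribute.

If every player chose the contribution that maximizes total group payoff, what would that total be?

1218.00 labor-hours

Each contributed unit returns 2.900 to the group as a whole (0.29 to each of 10 players), which exceeds 1, so the social optimum is full contribution: group total = 2.900 × 420 = 1218.00.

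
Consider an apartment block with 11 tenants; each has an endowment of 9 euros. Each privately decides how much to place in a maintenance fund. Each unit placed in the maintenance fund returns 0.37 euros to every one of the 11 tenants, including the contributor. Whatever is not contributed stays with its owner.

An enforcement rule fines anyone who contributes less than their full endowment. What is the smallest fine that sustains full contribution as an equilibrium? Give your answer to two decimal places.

5.67 euros

Given the others contribute fully, the best deviation is to contribute 0 (any partial contribution still incurs the fine and gives up units whose private return 0.37 is below 1).
Deviating from 9 to 0 saves 9 euros but forfeits the deviator's share of the drop in the maintenance fund: 0.37 × 9 = 3.33.
So the deviation gain is 9 − 3.33 = 5.67, and the fine must be at least 5.67 euros to wipe it out.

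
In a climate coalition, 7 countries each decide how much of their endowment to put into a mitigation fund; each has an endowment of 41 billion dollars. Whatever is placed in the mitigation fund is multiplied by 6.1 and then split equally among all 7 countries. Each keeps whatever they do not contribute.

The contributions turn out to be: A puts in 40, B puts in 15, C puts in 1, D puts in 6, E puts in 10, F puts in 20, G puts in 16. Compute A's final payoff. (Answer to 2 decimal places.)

Total contributed: 40 + 15 + 1 + 6 + 10 + 20 + 16 = 108.
Each receives 6.1 × 108 / 7 = 94.11 from the mitigation fund.
A keeps 41 − 40 = 1, so A's payoff is 1 + 94.11 = 95.11.

95.11 billion dollars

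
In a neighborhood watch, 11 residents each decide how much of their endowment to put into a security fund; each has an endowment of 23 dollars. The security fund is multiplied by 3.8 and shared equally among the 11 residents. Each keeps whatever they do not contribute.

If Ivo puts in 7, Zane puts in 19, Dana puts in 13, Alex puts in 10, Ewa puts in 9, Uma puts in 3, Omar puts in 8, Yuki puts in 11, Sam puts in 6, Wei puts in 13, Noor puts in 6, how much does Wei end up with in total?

46.27 dollars

Total contributed: 7 + 19 + 13 + 10 + 9 + 3 + 8 + 11 + 6 + 13 + 6 = 105.
Each receives 3.8 × 105 / 11 = 36.27 from the security fund.
Wei keeps 23 − 13 = 10, so Wei's payoff is 10 + 36.27 = 46.27.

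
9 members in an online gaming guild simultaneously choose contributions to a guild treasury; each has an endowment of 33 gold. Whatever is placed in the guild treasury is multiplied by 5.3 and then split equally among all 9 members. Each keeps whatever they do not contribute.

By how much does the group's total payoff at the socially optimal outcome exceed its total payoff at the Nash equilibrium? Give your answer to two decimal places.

Each contributed unit returns 5.3/9 = 0.5889 to its contributor — below 1 — so contributing 0 is dominant for every player. At the Nash equilibrium everyone keeps their 33, and the group total is 9 × 33 = 297.
Each contributed unit returns 5.300 to the group as a whole (0.5889 to each of 9 players), which exceeds 1, so the social optimum is full contribution: group total = 5.300 × 297 = 1574.10.
Efficiency loss = 1574.10 − 297 = 1277.10.

1277.10 gold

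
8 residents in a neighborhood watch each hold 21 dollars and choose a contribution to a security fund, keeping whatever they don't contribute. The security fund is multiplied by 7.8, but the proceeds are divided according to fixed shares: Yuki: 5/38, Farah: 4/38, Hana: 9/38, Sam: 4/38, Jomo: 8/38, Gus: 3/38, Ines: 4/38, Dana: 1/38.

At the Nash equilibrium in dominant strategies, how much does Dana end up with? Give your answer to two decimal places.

33.93 dollars

For player j, contributing a unit is worthwhile iff 7.8 × (j's share) ≥ 1, i.e. iff j's share is at least 0.1282.
The shares above 0.1282 belong to Yuki, Hana and Jomo, contributing 21 each; the remaining 5 contribute 0. Total contributed: 63.
Dana keeps 21 and receives 7.8 × 63 × 1/38 = 12.93 from the security fund, for a payoff of 33.93.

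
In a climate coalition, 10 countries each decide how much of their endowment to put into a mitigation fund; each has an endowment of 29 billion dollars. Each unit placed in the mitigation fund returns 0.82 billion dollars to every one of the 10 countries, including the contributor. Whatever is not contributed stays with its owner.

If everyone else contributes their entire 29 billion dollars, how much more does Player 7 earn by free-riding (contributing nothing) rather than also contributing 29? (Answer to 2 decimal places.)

5.22 billion dollars

Switching from a contribution of 29 to 0 lets Player 7 keep an extra 29 billion dollars, but lowers the mitigation fund by 29, which costs Player 7 their own share of that drop: 0.82 × 29 = 23.78.
Net gain = 29 − 23.78 = 5.22. The private return per contributed unit (0.82) is below 1, so free-riding is indeed the best response regardless of what the others do.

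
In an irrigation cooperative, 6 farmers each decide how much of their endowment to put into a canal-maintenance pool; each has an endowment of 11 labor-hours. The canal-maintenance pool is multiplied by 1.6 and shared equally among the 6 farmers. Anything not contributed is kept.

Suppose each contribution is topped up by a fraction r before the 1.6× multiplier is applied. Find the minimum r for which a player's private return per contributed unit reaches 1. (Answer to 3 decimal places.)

2.750

With matching at rate r, one contributed unit becomes (1 + r) in the canal-maintenance pool and returns 1.6 × (1 + r) / 6 to the contributor.
Setting this equal to 1: 1 + r = 6/1.6 = 3.7500.
So the minimum matching rate is r = 3.7500 − 1 = 2.750.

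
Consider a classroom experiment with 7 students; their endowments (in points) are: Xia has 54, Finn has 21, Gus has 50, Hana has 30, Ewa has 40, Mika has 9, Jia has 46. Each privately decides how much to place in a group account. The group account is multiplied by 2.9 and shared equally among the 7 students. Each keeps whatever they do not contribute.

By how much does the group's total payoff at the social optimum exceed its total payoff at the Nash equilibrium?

The private return per contributed unit is 2.9/7 = 0.4143 < 1 for every player regardless of endowment, so the Nash equilibrium is zero contribution and the group total is Σ E_j = 54 + 21 + 50 + 30 + 40 + 9 + 46 = 250.
Each contributed unit returns 2.900 to the group, so the social optimum is full contribution by everyone: group total = 2.900 × 250 = 725.00.
Efficiency loss = (2.900 − 1) × 250 = 475.00.

475.00 points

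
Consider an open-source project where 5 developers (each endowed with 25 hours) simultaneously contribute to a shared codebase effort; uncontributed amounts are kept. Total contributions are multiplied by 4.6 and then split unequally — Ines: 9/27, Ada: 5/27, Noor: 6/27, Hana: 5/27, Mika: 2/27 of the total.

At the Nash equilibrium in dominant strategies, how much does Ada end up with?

67.59 hours

Player j's private return per contributed unit is 4.6 × (j's share). Contributing is weakly dominant for j when that share is at least 1/4.6 = 0.2174, and contributing 0 is dominant otherwise.
Ines and Noor are above the threshold, contributing 25 each; the remaining 3 contribute 0. Total contributed: 50.
Ada keeps 25 and receives 4.6 × 50 × 5/27 = 42.59 from the shared codebase effort, for a payoff of 67.59.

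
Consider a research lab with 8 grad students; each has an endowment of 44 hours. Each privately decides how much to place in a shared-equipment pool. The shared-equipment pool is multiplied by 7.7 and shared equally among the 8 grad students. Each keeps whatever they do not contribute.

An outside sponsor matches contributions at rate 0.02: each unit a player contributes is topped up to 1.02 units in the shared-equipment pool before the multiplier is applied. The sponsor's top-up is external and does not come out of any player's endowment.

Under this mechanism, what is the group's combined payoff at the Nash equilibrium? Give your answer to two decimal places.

The effective private return is 7.7 × 1.02 / 8 = 0.9818, which is still under 1, so the mechanism doesn't change anyone's dominant strategy: zero contribution.
Everyone keeps their endowment and the group total is 8 × 44 = 352.

352.00 hours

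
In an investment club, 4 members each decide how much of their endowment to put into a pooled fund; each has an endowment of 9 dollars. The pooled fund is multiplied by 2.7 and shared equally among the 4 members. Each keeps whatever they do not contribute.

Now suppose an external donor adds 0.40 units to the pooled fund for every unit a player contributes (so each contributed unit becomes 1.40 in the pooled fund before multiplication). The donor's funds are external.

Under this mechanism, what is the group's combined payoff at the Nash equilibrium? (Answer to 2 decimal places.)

36.00 dollars

The effective private return is 2.7 × 1.40 / 4 = 0.9450, which is still under 1, so the mechanism doesn't change anyone's dominant strategy: zero contribution.
At the Nash equilibrium no one contributes; group total payoff = 4 × 9 = 36.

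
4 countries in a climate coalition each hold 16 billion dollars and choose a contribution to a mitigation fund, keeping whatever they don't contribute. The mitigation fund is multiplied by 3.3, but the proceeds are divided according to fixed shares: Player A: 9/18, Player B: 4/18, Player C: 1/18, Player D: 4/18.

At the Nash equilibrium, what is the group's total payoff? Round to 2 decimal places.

100.80 billion dollars

A player with share s gets back 3.3·s per unit contributed, so full contribution is dominant for anyone with s > 1/3.3 = 0.3030 and zero contribution is dominant for anyone below.
Player A alone (share 9/18) is above the threshold, contributing 16; the remaining 3 contribute 0. Total contributed: 16.
The mitigation fund pays out 3.3 × 16 = 52.80 in total (split across the unequal shares, but the aggregate is all that matters for the group sum).
The 3 free-riders keep 16 each, adding 48. Group total = 48 + 52.80 = 100.80.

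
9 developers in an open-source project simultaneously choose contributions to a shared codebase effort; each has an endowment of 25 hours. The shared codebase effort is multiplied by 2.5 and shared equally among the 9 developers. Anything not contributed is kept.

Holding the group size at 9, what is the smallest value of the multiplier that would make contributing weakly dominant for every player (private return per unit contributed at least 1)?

A contributed unit returns (multiplier)/9 to its contributor.
This reaches 1 exactly when the multiplier is 9.

9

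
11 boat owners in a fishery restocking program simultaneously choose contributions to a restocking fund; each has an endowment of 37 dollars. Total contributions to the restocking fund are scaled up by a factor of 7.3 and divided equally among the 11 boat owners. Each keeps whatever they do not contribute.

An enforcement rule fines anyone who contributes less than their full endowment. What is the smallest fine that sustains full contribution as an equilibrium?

Given the others contribute fully, the best deviation is to contribute 0 (any partial contribution still incurs the fine and gives up units whose private return 0.6636 is below 1).
Deviating from 37 to 0 saves 37 dollars but forfeits the deviator's share of the drop in the restocking fund: 7.3/11 × 37 = 24.55.
So the deviation gain is 37 − 24.55 = 12.45, and the fine must be at least 12.45 dollars to wipe it out.

12.45 dollars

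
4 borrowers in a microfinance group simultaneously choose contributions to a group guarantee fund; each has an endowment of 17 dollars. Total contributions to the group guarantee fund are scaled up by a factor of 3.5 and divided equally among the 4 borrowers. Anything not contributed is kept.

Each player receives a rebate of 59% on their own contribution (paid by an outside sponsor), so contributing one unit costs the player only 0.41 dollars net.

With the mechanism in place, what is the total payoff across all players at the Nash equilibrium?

278.12 dollars

The effective private return per unit is now (3.5/4) / 0.41 = 2.1341 > 1, so every player's dominant strategy flips to full contribution.
So the Nash equilibrium is full contribution by all 4; the group earns 4 × (17 × 0.59 + 3.5 × 17) = 278.12.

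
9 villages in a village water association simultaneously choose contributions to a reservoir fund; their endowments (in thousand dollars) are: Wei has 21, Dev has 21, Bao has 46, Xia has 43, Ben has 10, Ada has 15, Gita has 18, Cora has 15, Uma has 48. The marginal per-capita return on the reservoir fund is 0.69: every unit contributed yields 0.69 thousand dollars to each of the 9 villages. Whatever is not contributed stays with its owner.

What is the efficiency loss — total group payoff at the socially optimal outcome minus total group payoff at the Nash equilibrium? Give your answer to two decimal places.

1234.77 thousand dollars

The private return per contributed unit is 0.69 < 1 for everyone, so the Nash equilibrium is zero contribution and the group total is Σ E_j = 21 + 21 + 46 + 43 + 10 + 15 + 18 + 15 + 48 = 237.
Each contributed unit returns 6.210 to the group, so the social optimum is full contribution by everyone: group total = 6.210 × 237 = 1471.77.
Efficiency loss = (6.210 − 1) × 237 = 1234.77.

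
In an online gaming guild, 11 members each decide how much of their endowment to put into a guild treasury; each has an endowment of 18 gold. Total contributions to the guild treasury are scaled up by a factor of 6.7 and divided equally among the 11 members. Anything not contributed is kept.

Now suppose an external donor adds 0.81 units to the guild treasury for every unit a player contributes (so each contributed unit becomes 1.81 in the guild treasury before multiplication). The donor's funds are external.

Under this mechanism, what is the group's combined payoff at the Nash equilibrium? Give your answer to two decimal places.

2401.15 gold

With the mechanism, a contributed unit returns 6.7 × 1.81 / 11 = 1.1025 per unit of net cost to the contributor — now above 1 — so contributing fully is weakly dominant for every player.
At the Nash equilibrium everyone contributes 18. Group total payoff = 6.7 × 1.81 × 198 = 2401.15.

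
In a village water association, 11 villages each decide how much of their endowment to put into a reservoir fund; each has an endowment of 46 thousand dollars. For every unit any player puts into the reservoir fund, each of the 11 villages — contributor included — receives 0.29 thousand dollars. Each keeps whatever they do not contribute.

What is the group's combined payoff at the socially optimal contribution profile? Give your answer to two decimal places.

Each contributed unit returns 3.190 to the group as a whole (0.29 to each of 11 players), which exceeds 1, so the social optimum is full contribution: group total = 3.190 × 506 = 1614.14.

1614.14 thousand dollars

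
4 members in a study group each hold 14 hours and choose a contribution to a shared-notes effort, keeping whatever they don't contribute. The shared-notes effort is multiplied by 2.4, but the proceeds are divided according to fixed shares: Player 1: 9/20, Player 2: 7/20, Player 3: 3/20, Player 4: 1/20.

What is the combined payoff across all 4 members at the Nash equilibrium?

75.60 hours

Player j's private return per contributed unit is 2.4 × (j's share). Contributing is weakly dominant for j when that share is at least 1/2.4 = 0.4167, and contributing 0 is dominant otherwise.
Player 1 alone (share 9/20) is above the threshold, contributing 14; the remaining 3 contribute 0. Total contributed: 14.
The shared-notes effort pays out 2.4 × 14 = 33.60 in total (split across the unequal shares, but the aggregate is all that matters for the group sum).
The 3 free-riders keep 14 each, adding 42. Group total = 42 + 33.60 = 75.60.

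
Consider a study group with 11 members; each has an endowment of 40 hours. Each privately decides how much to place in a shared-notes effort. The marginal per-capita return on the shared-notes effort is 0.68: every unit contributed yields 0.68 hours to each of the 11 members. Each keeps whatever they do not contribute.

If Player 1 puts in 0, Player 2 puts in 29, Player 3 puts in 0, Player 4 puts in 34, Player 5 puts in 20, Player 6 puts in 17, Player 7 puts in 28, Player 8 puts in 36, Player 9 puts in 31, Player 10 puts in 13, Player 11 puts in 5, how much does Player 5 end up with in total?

164.84 hours

Total contributed: 0 + 29 + 0 + 34 + 20 + 17 + 28 + 36 + 31 + 13 + 5 = 213.
Each receives 0.68 × 213 = 144.84 from the shared-notes effort.
Player 5 keeps 40 − 20 = 20, so Player 5's payoff is 20 + 144.84 = 164.84.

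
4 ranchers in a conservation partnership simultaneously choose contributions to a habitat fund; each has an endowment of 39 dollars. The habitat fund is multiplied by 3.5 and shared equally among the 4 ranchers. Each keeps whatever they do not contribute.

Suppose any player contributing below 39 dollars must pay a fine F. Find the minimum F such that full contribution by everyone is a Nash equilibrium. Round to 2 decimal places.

Given the others contribute fully, the best deviation is to contribute 0 (any partial contribution still incurs the fine and gives up units whose private return 0.8750 is below 1).
Deviating from 39 to 0 saves 39 dollars but forfeits the deviator's share of the drop in the habitat fund: 3.5/4 × 39 = 34.12.
So the deviation gain is 39 − 34.12 = 4.88, and the fine must be at least 4.88 dollars to wipe it out.

4.88 dollars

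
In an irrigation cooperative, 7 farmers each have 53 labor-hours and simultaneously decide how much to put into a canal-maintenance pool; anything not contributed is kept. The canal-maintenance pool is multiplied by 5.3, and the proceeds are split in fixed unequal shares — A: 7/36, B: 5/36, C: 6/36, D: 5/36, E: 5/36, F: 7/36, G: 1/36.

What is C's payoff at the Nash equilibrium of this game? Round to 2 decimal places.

Each unit j contributes comes back to j as 5.3 × (j's share), so j prefers to contribute only if that share exceeds 1/5.3 = 0.1887; otherwise keeping the unit dominates.
A and F clear that bar, contributing 53 each; the remaining 5 contribute 0. Total contributed: 106.
C keeps 53 and receives 5.3 × 106 × 6/36 = 93.63 from the canal-maintenance pool, for a payoff of 146.63.

146.63 labor-hours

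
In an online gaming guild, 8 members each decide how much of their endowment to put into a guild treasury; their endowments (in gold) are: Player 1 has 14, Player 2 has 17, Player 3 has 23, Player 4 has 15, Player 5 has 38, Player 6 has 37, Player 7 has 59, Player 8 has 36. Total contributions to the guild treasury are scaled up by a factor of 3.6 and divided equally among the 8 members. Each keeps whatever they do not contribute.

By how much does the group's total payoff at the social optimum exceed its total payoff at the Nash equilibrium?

The private return per contributed unit is 3.6/8 = 0.4500 < 1 for every player regardless of endowment, so the Nash equilibrium is zero contribution and the group total is Σ E_j = 14 + 17 + 23 + 15 + 38 + 37 + 59 + 36 = 239.
Each contributed unit returns 3.600 to the group, so the social optimum is full contribution by everyone: group total = 3.600 × 239 = 860.40.
Efficiency loss = (3.600 − 1) × 239 = 621.40.

621.40 gold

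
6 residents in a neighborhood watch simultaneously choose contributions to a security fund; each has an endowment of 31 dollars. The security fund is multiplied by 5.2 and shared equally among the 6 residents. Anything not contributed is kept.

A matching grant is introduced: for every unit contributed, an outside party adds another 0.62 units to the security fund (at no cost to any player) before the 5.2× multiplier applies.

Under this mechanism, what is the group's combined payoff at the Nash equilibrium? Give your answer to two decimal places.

The effective private return per unit is now 5.2 × 1.62 / 6 = 1.4040 > 1, so every player's dominant strategy flips to full contribution.
At the Nash equilibrium everyone contributes 31. Group total payoff = 5.2 × 1.62 × 186 = 1566.86.

1566.86 dollars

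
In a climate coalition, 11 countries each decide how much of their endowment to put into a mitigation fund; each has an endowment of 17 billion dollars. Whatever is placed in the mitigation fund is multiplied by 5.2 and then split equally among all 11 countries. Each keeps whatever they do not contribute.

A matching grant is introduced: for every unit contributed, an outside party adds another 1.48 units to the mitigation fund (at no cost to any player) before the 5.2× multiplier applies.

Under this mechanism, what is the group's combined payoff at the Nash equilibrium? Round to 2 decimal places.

With the mechanism, a contributed unit returns 5.2 × 2.48 / 11 = 1.1724 per unit of net cost to the contributor — now above 1 — so contributing fully is weakly dominant for every player.
At the Nash equilibrium everyone contributes 17. Group total payoff = 5.2 × 2.48 × 187 = 2411.55.

2411.55 billion dollars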